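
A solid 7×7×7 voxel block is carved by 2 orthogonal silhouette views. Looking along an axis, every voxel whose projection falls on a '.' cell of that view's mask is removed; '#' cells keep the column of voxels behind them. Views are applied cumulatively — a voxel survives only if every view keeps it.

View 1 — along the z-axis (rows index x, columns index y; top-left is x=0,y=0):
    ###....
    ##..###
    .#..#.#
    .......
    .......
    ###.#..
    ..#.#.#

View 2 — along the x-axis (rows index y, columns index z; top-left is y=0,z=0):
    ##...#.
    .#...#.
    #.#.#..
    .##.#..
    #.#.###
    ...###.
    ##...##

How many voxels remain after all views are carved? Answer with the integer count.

before carving: 343 voxels (7×7×7)
after view 1 [z-axis, 18 of 49 cells solid] → remaining = 126
after view 2 [x-axis, 23 of 49 cells solid] → remaining = 61

|visual hull| = 61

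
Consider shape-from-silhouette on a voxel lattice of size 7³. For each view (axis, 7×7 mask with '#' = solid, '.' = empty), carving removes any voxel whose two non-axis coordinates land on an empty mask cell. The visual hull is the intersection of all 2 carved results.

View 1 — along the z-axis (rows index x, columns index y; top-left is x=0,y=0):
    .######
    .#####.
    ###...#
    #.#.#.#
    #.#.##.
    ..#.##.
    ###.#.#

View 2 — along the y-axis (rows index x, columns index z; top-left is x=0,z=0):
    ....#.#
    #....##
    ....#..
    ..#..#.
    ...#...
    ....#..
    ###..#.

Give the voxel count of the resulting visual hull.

remaining voxels: 66

before carving: 343 voxels (7×7×7)
  1. axis=2 (XY plane), |mask|=31  ⇒  voxels=217
  2. axis=1 (XZ plane), |mask|=14  ⇒  voxels=66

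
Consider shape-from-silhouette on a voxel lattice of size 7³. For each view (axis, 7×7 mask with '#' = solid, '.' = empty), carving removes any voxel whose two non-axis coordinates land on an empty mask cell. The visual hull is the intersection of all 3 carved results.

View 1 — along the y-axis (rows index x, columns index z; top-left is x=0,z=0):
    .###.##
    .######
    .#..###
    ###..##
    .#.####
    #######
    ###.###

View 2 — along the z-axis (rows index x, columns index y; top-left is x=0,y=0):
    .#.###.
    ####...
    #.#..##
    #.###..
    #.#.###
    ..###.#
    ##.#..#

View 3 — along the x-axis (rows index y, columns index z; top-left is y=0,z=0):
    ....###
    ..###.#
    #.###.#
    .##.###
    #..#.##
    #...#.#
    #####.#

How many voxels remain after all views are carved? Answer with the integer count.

remaining voxels: 100

before carving: 343 voxels (7×7×7)
V1 y: intersect with XZ mask (38 set) -- 266 left
V2 z: intersect with XY mask (29 set) -- 157 left
V3 x: intersect with YZ mask (30 set) -- 100 left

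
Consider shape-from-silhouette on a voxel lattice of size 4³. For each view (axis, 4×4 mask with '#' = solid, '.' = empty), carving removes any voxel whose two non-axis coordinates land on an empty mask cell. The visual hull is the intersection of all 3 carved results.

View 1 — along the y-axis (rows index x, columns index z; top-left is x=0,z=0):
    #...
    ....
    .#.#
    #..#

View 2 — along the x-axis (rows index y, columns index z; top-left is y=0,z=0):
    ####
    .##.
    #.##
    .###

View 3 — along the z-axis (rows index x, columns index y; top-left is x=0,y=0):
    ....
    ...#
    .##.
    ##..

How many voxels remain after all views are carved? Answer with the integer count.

voxel count = 4

before carving: 64 voxels (4×4×4)
[1] y-view keeps 5 columns → grid now 20
[2] x-view keeps 12 columns → grid now 13
[3] z-view keeps 5 columns → grid now 4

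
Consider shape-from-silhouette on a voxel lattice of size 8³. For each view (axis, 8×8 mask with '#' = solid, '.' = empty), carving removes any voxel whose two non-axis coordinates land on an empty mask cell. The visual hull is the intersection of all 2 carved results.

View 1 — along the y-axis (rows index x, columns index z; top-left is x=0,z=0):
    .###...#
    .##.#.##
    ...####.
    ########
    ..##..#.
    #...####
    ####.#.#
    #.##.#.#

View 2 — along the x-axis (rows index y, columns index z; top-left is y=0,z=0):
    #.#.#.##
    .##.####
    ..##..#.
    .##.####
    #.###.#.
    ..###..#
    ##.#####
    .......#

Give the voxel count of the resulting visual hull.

initial block: 8^3 = 512
carve view 1 (along y, XZ-mask fill 40/64): 320 voxels remain
carve view 2 (along x, YZ-mask fill 37/64): 189 voxels remain

189 voxels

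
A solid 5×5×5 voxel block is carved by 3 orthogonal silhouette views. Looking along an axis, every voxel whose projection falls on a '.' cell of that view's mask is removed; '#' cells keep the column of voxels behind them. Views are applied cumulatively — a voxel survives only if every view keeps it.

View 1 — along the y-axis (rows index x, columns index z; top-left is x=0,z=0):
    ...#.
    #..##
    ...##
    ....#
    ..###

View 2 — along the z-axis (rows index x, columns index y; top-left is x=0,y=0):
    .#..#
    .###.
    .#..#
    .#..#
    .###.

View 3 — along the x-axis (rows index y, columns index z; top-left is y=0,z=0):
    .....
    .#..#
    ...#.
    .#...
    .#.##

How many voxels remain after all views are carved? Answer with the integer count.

start: 5×5×5 = 125 voxels
carve view 1 (along y, XZ-mask fill 10/25): 50 voxels remain
carve view 2 (along z, XY-mask fill 12/25): 26 voxels remain
carve view 3 (along x, YZ-mask fill 7/25): 10 voxels remain

remaining voxels: 10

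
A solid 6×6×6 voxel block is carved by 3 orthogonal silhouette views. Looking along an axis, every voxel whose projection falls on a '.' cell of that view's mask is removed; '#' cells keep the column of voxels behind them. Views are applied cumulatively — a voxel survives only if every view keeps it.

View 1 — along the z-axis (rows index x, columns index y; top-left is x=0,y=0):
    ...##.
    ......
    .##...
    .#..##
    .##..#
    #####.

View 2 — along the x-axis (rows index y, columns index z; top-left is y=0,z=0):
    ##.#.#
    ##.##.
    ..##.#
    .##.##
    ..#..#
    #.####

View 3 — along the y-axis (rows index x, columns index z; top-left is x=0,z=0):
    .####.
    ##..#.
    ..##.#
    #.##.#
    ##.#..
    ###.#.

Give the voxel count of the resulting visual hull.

remaining voxels: 32

start: 6×6×6 = 216 voxels
carve view 1 (along z, XY-mask fill 15/36): 90 voxels remain
carve view 2 (along x, YZ-mask fill 22/36): 53 voxels remain
carve view 3 (along y, XZ-mask fill 21/36): 32 voxels remain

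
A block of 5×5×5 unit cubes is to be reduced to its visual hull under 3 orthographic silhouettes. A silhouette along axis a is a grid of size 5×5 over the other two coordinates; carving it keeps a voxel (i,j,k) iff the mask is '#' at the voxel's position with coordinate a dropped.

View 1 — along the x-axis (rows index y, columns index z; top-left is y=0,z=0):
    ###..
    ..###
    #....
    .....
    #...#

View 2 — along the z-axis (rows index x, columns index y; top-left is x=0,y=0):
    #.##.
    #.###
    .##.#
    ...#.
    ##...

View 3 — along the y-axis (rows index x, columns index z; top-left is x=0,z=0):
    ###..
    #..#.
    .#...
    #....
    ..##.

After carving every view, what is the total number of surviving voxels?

|visual hull| = 10

start: 5×5×5 = 125 voxels
step 1: project along x, AND mask (9/25) → |grid| = 45
step 2: project along z, AND mask (13/25) → |grid| = 22
step 3: project along y, AND mask (9/25) → |grid| = 10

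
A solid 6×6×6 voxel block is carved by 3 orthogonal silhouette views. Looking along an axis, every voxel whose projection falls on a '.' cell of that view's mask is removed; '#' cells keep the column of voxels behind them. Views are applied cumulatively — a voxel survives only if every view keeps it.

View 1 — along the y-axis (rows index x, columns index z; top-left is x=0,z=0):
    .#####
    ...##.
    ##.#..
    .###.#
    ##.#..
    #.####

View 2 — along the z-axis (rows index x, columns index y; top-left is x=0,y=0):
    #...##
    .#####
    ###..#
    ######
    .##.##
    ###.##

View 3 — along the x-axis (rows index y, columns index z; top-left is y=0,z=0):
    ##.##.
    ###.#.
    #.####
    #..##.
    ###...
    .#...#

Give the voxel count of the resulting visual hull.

remaining voxels: 53

full grid |V| = 216
after view 1 [y-axis, 22 of 36 cells solid] → remaining = 132
after view 2 [z-axis, 27 of 36 cells solid] → remaining = 98
after view 3 [x-axis, 21 of 36 cells solid] → remaining = 53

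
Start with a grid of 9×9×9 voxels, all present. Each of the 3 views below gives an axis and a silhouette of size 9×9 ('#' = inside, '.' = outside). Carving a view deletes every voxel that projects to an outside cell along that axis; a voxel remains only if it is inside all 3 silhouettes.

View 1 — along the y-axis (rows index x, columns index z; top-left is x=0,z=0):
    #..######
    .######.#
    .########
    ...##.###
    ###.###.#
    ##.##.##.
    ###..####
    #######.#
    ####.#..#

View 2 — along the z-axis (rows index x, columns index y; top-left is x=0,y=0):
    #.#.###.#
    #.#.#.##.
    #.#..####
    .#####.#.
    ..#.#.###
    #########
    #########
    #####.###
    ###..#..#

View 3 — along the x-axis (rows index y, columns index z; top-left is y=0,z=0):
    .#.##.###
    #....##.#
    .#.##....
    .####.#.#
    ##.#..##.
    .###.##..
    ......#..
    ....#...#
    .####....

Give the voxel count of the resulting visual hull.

|visual hull| = 174

before carving: 729 voxels (9×9×9)
step 1: project along y, AND mask (61/81) → |grid| = 549
step 2: project along z, AND mask (59/81) → |grid| = 401
step 3: project along x, AND mask (36/81) → |grid| = 174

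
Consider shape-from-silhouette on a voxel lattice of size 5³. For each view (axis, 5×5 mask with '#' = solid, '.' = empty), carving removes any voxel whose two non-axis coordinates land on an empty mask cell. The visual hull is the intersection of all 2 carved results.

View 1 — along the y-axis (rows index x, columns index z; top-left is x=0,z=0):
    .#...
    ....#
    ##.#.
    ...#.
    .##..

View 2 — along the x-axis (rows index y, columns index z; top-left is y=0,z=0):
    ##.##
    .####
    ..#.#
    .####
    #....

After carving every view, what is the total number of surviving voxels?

start: 5×5×5 = 125 voxels
V1 y: intersect with XZ mask (8 set) -- 40 left
V2 x: intersect with YZ mask (15 set) -- 24 left

|visual hull| = 24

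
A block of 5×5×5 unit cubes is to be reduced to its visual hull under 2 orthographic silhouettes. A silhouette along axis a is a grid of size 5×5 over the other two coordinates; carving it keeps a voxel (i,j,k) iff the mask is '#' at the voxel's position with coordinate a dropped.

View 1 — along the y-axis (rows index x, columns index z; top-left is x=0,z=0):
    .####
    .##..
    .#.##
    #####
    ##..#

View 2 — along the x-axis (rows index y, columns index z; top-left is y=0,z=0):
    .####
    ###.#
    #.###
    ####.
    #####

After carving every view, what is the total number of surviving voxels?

initial block: 5^3 = 125
V1 y: intersect with XZ mask (17 set) -- 85 left
V2 x: intersect with YZ mask (21 set) -- 71 left

voxel count = 71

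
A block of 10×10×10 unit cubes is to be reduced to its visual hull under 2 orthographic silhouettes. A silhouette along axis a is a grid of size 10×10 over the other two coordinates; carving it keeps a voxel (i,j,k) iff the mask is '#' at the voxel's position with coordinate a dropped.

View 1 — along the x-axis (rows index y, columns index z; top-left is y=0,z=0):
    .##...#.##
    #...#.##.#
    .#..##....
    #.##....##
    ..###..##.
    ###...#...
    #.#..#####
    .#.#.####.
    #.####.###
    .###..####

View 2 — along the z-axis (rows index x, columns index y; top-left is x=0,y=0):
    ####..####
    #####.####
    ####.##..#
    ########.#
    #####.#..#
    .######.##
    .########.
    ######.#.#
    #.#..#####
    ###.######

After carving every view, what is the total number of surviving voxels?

remaining voxels: 434

initial block: 10^3 = 1000
step 1: project along x, AND mask (55/100) → |grid| = 550
step 2: project along z, AND mask (80/100) → |grid| = 434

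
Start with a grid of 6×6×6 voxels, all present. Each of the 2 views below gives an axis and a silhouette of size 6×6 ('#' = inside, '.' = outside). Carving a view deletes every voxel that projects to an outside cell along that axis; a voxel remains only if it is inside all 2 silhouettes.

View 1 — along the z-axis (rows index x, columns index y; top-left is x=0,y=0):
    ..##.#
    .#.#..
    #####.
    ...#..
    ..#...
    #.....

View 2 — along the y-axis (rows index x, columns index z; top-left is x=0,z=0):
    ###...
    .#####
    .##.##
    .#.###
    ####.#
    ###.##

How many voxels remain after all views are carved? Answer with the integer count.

start: 6×6×6 = 216 voxels
[1] z-view keeps 13 columns → grid now 78
[2] y-view keeps 26 columns → grid now 53

remaining voxels: 53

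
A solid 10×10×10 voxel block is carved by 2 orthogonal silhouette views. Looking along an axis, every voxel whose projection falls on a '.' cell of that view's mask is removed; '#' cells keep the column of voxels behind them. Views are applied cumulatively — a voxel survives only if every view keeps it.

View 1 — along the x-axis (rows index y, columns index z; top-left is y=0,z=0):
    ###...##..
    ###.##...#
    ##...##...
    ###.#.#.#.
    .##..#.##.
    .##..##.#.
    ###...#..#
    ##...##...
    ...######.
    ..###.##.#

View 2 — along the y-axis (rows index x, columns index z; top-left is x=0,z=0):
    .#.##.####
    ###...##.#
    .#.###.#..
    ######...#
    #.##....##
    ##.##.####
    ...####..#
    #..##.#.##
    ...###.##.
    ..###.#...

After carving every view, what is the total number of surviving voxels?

full grid |V| = 1000
  1. axis=0 (YZ plane), |mask|=52  ⇒  voxels=520
  2. axis=1 (XZ plane), |mask|=58  ⇒  voxels=281

|visual hull| = 281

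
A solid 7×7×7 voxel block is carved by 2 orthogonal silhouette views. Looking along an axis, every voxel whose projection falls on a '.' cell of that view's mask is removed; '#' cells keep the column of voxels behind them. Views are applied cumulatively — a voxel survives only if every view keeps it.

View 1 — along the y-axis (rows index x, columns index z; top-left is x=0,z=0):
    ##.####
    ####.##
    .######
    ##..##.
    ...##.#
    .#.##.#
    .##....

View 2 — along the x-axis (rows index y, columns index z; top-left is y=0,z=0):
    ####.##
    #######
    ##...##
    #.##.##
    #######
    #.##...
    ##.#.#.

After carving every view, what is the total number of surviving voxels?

|visual hull| = 155

start: 7×7×7 = 343 voxels
carve view 1 (along y, XZ-mask fill 31/49): 217 voxels remain
carve view 2 (along x, YZ-mask fill 36/49): 155 voxels remain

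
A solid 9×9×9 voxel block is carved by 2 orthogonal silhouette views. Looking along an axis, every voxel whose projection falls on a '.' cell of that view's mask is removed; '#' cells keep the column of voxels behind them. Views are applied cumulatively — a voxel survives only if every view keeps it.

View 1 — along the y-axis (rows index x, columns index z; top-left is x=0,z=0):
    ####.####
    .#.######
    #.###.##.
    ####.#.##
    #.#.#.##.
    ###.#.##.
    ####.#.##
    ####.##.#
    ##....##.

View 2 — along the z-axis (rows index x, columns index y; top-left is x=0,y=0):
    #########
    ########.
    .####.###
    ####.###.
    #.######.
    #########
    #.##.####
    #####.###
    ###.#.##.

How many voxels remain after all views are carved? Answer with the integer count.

start: 9×9×9 = 729 voxels
  1. axis=1 (XZ plane), |mask|=57  ⇒  voxels=513
  2. axis=2 (XY plane), |mask|=68  ⇒  voxels=437

remaining voxels: 437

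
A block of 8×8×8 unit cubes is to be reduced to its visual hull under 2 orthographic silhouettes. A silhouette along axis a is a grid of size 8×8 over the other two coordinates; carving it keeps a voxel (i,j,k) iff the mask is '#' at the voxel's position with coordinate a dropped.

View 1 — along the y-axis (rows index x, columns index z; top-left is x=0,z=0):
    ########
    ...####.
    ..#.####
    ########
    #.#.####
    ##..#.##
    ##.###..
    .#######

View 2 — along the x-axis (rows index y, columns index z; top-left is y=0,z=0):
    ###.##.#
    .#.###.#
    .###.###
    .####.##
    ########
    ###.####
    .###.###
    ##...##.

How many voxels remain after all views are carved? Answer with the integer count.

remaining voxels: 288

initial block: 8^3 = 512
carve view 1 (along y, XZ-mask fill 48/64): 384 voxels remain
carve view 2 (along x, YZ-mask fill 48/64): 288 voxels remain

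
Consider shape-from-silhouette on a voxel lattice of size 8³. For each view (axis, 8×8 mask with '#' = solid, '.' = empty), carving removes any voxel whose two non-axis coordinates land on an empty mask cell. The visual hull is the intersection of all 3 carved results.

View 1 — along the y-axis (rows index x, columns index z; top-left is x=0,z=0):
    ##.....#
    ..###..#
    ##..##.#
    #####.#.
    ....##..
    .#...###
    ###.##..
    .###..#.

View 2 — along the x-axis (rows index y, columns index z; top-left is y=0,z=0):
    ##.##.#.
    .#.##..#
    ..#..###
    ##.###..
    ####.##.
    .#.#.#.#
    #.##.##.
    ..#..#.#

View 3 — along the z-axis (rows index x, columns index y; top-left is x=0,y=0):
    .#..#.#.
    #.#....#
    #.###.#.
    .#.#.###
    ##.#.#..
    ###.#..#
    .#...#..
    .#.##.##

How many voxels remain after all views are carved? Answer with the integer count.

remaining voxels: 72

before carving: 512 voxels (8×8×8)
V1 y: intersect with XZ mask (33 set) -- 264 left
V2 x: intersect with YZ mask (36 set) -- 147 left
V3 z: intersect with XY mask (32 set) -- 72 left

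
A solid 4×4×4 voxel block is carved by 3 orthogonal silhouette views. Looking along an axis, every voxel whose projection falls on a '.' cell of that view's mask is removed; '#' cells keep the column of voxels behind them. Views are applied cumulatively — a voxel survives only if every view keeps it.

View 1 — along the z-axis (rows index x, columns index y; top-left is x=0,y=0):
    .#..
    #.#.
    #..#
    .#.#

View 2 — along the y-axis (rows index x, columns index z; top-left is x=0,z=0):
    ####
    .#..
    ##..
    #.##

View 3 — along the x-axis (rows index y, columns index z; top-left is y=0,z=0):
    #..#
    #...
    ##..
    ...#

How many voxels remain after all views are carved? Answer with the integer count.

start: 4×4×4 = 64 voxels
  1. axis=2 (XY plane), |mask|=7  ⇒  voxels=28
  2. axis=1 (XZ plane), |mask|=10  ⇒  voxels=16
  3. axis=0 (YZ plane), |mask|=6  ⇒  voxels=5

voxel count = 5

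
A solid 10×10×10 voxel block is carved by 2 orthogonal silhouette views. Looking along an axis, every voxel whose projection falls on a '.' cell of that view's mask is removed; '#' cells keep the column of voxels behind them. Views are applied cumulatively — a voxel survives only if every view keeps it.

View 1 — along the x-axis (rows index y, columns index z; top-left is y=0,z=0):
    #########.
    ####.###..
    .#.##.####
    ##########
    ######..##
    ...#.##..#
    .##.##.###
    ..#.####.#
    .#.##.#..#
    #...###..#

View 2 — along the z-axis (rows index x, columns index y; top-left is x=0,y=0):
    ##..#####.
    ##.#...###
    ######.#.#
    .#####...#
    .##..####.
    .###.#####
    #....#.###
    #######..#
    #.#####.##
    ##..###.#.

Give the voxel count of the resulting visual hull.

voxel count = 453

start: 10×10×10 = 1000 voxels
V1 x: intersect with YZ mask (68 set) -- 680 left
V2 z: intersect with XY mask (68 set) -- 453 left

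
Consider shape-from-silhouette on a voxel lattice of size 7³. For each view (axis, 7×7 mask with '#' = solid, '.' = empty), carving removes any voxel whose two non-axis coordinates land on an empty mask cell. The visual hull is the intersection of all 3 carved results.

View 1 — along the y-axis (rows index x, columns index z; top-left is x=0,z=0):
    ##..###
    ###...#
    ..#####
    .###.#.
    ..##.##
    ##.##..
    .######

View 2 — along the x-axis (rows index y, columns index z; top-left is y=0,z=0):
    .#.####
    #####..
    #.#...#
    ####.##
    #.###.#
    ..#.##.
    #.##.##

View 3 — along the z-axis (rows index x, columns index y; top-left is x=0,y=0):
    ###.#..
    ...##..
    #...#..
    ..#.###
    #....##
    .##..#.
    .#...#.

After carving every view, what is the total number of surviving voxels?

|visual hull| = 57

initial block: 7^3 = 343
V1 y: intersect with XZ mask (32 set) -- 224 left
V2 x: intersect with YZ mask (32 set) -- 146 left
V3 z: intersect with XY mask (20 set) -- 57 left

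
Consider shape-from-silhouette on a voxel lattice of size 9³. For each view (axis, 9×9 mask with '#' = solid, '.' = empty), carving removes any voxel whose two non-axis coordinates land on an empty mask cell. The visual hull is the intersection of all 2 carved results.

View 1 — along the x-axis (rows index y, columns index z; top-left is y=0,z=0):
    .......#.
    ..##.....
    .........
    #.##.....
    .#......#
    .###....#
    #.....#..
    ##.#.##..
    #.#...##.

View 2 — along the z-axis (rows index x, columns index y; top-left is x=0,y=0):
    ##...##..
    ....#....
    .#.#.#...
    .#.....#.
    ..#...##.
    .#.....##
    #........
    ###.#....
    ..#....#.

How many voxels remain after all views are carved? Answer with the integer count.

start: 9×9×9 = 729 voxels
  1. axis=0 (YZ plane), |mask|=23  ⇒  voxels=207
  2. axis=2 (XY plane), |mask|=23  ⇒  voxels=56

56 voxels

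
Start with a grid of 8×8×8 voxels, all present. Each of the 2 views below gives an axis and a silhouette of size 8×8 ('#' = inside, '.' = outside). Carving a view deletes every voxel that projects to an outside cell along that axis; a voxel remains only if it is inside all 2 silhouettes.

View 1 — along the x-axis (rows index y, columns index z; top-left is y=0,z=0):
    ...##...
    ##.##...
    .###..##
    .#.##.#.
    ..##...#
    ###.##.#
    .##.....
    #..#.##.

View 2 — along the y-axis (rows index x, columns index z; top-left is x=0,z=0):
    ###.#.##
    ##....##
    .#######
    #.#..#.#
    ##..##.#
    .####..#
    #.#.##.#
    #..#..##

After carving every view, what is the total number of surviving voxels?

remaining voxels: 145

full grid |V| = 512
step 1: project along x, AND mask (30/64) → |grid| = 240
step 2: project along y, AND mask (40/64) → |grid| = 145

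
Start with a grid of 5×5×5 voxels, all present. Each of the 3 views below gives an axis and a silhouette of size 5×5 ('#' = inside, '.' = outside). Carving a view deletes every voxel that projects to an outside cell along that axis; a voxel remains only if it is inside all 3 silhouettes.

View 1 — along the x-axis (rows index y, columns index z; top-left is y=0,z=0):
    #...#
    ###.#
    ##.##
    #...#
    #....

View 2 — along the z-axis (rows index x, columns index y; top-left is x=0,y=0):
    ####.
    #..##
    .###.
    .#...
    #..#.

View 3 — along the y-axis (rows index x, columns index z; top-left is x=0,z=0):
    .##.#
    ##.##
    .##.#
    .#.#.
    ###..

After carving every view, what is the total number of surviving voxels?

start: 5×5×5 = 125 voxels
step 1: project along x, AND mask (13/25) → |grid| = 65
step 2: project along z, AND mask (13/25) → |grid| = 35
step 3: project along y, AND mask (15/25) → |grid| = 21

remaining voxels: 21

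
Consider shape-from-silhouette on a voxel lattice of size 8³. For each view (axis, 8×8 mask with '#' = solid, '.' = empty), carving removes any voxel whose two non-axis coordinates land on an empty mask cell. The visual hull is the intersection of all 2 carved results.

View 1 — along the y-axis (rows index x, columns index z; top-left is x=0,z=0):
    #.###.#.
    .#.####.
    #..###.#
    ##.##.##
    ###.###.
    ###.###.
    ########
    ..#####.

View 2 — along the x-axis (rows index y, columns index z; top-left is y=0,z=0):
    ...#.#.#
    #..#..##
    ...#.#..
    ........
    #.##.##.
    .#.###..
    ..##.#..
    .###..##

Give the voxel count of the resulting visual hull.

147 voxels

start: 8×8×8 = 512 voxels
carve view 1 (along y, XZ-mask fill 46/64): 368 voxels remain
carve view 2 (along x, YZ-mask fill 26/64): 147 voxels remain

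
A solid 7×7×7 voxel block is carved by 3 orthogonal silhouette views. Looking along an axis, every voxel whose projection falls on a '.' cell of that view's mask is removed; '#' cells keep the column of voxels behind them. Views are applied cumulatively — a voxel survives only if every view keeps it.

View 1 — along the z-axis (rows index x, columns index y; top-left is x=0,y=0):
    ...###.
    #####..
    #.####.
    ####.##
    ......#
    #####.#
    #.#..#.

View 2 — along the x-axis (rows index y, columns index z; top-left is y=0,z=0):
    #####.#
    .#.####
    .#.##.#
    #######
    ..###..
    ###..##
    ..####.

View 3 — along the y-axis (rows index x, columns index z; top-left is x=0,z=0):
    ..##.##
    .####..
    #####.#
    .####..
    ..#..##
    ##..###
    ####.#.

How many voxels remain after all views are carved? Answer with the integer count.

full grid |V| = 343
carve view 1 (along z, XY-mask fill 29/49): 203 voxels remain
carve view 2 (along x, YZ-mask fill 34/49): 144 voxels remain
carve view 3 (along y, XZ-mask fill 31/49): 99 voxels remain

voxel count = 99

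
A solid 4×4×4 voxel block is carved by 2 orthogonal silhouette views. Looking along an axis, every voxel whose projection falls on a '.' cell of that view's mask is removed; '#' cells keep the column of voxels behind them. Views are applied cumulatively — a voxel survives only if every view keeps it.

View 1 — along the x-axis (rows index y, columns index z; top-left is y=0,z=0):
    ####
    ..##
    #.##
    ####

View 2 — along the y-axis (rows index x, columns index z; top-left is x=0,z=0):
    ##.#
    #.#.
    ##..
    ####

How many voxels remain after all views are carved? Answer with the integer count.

|visual hull| = 34

before carving: 64 voxels (4×4×4)
carve view 1 (along x, YZ-mask fill 13/16): 52 voxels remain
carve view 2 (along y, XZ-mask fill 11/16): 34 voxels remain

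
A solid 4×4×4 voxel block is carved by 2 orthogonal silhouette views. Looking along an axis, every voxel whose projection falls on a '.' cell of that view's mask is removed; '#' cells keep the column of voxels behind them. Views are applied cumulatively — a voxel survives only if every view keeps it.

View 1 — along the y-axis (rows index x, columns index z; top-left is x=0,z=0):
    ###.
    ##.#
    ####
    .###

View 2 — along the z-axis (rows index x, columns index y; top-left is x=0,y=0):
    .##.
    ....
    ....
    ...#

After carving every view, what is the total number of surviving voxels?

initial block: 4^3 = 64
  1. axis=1 (XZ plane), |mask|=13  ⇒  voxels=52
  2. axis=2 (XY plane), |mask|=3  ⇒  voxels=9

remaining voxels: 9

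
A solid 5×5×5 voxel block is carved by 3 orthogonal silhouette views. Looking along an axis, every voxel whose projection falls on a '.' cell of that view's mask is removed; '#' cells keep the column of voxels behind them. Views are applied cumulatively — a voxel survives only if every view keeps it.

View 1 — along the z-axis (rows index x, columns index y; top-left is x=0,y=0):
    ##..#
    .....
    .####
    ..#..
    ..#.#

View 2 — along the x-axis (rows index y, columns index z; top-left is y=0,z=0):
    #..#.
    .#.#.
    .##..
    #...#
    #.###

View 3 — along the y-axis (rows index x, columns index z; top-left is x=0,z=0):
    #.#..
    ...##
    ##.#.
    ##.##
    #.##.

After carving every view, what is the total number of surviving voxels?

full grid |V| = 125
carve view 1 (along z, XY-mask fill 10/25): 50 voxels remain
carve view 2 (along x, YZ-mask fill 12/25): 26 voxels remain
carve view 3 (along y, XZ-mask fill 14/25): 14 voxels remain

|visual hull| = 14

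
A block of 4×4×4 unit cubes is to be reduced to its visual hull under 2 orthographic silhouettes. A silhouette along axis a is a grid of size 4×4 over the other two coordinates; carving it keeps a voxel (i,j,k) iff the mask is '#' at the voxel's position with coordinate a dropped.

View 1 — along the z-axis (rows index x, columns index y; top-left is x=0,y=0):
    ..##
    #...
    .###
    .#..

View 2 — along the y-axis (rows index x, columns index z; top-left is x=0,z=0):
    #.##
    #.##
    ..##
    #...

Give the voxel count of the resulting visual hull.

voxel count = 16

full grid |V| = 64
V1 z: intersect with XY mask (7 set) -- 28 left
V2 y: intersect with XZ mask (9 set) -- 16 left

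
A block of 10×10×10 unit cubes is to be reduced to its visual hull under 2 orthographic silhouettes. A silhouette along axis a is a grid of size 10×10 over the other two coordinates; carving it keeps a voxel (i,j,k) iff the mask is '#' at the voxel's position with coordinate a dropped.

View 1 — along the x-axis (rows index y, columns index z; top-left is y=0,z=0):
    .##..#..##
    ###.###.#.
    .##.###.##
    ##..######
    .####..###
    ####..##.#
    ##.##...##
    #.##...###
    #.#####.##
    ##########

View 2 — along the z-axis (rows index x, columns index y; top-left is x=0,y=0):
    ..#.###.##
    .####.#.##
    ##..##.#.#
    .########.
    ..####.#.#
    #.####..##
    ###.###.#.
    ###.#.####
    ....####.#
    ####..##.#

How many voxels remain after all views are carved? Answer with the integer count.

remaining voxels: 481

full grid |V| = 1000
V1 x: intersect with YZ mask (71 set) -- 710 left
V2 z: intersect with XY mask (67 set) -- 481 left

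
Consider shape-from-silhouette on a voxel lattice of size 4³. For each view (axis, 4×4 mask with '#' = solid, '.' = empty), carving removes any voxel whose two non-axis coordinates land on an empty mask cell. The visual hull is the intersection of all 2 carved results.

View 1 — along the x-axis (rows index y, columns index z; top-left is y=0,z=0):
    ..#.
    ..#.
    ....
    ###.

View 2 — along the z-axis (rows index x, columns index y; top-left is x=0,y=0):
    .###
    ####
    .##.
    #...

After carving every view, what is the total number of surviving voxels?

voxel count = 11

before carving: 64 voxels (4×4×4)
after view 1 [x-axis, 5 of 16 cells solid] → remaining = 20
after view 2 [z-axis, 10 of 16 cells solid] → remaining = 11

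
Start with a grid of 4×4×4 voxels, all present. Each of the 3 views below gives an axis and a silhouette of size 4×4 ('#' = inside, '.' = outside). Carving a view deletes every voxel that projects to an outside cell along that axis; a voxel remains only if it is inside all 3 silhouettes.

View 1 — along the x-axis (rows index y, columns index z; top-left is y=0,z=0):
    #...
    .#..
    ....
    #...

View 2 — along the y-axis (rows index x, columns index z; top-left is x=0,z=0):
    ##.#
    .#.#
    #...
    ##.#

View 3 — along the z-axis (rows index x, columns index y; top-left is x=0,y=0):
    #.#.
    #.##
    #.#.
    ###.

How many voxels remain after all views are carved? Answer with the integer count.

before carving: 64 voxels (4×4×4)
step 1: project along x, AND mask (3/16) → |grid| = 12
step 2: project along y, AND mask (9/16) → |grid| = 9
step 3: project along z, AND mask (10/16) → |grid| = 4

4 voxels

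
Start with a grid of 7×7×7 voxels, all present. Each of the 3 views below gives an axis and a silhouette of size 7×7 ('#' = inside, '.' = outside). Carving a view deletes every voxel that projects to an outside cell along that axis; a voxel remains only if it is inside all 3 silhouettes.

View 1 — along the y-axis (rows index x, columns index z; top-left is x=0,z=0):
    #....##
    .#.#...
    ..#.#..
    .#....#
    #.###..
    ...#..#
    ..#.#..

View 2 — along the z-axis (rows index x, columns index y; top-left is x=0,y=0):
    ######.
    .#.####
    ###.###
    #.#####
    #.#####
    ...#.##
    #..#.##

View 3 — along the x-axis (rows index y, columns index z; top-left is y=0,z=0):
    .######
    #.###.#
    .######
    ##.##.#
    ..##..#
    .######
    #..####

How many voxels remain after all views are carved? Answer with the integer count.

67 voxels

full grid |V| = 343
[1] y-view keeps 17 columns → grid now 119
[2] z-view keeps 36 columns → grid now 90
[3] x-view keeps 36 columns → grid now 67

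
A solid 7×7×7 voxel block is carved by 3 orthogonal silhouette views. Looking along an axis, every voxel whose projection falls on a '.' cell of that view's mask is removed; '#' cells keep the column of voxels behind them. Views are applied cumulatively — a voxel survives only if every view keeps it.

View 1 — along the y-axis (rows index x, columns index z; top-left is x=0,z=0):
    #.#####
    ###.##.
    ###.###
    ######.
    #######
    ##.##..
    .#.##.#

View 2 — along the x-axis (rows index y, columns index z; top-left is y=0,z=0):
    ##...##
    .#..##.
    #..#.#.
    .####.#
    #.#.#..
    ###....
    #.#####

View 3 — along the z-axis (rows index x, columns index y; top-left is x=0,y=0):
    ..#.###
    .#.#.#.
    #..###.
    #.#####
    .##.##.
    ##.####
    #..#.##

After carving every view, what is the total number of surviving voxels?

full grid |V| = 343
step 1: project along y, AND mask (38/49) → |grid| = 266
step 2: project along x, AND mask (27/49) → |grid| = 149
step 3: project along z, AND mask (31/49) → |grid| = 94

|visual hull| = 94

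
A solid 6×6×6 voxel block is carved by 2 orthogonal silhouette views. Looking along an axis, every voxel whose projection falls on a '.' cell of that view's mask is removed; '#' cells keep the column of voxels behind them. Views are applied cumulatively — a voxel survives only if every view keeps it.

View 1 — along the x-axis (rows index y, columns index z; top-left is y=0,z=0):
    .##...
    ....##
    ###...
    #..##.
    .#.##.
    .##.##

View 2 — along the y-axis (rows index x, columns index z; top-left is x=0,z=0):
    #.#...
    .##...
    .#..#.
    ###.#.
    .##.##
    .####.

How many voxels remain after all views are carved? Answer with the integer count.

59 voxels

full grid |V| = 216
after view 1 [x-axis, 17 of 36 cells solid] → remaining = 102
after view 2 [y-axis, 18 of 36 cells solid] → remaining = 59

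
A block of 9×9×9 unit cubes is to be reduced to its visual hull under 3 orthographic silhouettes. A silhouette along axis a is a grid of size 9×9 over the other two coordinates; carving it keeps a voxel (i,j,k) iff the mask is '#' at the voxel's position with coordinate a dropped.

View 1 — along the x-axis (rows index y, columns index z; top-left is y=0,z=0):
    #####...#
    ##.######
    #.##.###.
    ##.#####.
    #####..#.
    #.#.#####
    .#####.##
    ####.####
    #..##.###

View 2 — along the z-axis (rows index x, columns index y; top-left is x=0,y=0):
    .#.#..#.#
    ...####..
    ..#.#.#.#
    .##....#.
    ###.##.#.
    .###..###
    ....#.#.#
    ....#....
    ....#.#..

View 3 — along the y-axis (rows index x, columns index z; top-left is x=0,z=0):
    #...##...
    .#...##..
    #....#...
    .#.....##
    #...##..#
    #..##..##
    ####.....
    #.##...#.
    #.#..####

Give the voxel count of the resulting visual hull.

93 voxels

initial block: 9^3 = 729
after view 1 [x-axis, 61 of 81 cells solid] → remaining = 549
after view 2 [z-axis, 33 of 81 cells solid] → remaining = 223
after view 3 [y-axis, 34 of 81 cells solid] → remaining = 93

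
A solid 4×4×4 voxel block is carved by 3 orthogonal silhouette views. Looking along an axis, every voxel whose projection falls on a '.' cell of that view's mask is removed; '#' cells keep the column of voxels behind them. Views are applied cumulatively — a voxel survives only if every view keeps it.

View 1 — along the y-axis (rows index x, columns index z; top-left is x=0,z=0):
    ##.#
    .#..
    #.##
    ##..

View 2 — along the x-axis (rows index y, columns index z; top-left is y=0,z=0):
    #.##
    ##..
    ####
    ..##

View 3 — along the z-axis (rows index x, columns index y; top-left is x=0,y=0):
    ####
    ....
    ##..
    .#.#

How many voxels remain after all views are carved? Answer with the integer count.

full grid |V| = 64
step 1: project along y, AND mask (9/16) → |grid| = 36
step 2: project along x, AND mask (11/16) → |grid| = 24
step 3: project along z, AND mask (8/16) → |grid| = 14

|visual hull| = 14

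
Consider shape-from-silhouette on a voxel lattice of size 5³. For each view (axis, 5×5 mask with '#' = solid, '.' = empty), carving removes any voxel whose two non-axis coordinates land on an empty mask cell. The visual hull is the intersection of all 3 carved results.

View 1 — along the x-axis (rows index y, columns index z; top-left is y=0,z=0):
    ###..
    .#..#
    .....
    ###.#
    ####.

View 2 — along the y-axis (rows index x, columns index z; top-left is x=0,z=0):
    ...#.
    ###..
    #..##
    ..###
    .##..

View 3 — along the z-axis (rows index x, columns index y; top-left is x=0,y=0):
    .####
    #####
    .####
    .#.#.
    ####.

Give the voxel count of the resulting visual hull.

24 voxels

before carving: 125 voxels (5×5×5)
carve view 1 (along x, YZ-mask fill 13/25): 65 voxels remain
carve view 2 (along y, XZ-mask fill 12/25): 30 voxels remain
carve view 3 (along z, XY-mask fill 19/25): 24 voxels remain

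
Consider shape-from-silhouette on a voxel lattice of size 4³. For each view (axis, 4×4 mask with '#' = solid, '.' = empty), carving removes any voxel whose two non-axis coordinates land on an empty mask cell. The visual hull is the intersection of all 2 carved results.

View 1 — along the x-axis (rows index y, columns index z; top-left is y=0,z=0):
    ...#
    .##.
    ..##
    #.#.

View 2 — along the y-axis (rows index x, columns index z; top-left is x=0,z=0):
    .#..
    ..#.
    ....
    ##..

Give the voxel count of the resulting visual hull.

initial block: 4^3 = 64
V1 x: intersect with YZ mask (7 set) -- 28 left
V2 y: intersect with XZ mask (4 set) -- 6 left

voxel count = 6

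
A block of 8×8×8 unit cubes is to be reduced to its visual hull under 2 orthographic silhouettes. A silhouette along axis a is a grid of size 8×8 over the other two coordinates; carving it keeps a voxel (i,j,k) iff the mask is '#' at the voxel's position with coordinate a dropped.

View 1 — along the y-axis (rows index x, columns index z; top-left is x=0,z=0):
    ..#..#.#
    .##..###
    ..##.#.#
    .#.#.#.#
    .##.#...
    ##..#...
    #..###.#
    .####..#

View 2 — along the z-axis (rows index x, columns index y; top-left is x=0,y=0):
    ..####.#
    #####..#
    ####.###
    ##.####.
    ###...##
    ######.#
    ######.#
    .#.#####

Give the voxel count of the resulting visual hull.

voxel count = 198

full grid |V| = 512
  1. axis=1 (XZ plane), |mask|=32  ⇒  voxels=256
  2. axis=2 (XY plane), |mask|=49  ⇒  voxels=198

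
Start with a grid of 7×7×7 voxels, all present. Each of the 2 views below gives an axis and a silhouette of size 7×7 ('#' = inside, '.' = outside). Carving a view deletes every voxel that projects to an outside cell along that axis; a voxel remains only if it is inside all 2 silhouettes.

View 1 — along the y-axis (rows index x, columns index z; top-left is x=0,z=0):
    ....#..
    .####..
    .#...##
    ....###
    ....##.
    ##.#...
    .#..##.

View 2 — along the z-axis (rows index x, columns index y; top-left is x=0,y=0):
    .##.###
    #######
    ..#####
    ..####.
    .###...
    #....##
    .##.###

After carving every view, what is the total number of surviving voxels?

start: 7×7×7 = 343 voxels
carve view 1 (along y, XZ-mask fill 19/49): 133 voxels remain
carve view 2 (along z, XY-mask fill 32/49): 90 voxels remain

|visual hull| = 90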